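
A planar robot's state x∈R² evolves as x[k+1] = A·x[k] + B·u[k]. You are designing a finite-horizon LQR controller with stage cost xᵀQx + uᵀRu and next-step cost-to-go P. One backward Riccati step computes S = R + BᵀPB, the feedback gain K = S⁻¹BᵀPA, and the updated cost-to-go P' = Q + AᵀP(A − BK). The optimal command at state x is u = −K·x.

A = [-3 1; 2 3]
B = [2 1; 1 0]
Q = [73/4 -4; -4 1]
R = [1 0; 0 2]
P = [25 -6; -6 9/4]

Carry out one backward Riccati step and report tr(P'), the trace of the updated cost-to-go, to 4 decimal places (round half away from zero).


BᵀP = [44.0000 -9.7500; 25.0000 -6.0000]
S = R + BᵀPB = [1 0; 0 2] + [78.2500 44.0000; 44.0000 25.0000] = [79.2500 44.0000; 44.0000 27.0000]
BᵀPA = [-151.5000 14.7500; -87.0000 7.0000]
K = S⁻¹·BᵀPA = [-1.2883 0.4429; -1.1227 -0.4626]
A−BK = [0.6994 0.5767; 3.2883 2.5571]
AᵀP(A−BK) = [13.1411 7.3620; 7.3620 5.9546]
P' = Q + AᵀP(A−BK) = [31.3911 3.3620; 3.3620 6.9546]
tr(P') = 38.3457

38.3457


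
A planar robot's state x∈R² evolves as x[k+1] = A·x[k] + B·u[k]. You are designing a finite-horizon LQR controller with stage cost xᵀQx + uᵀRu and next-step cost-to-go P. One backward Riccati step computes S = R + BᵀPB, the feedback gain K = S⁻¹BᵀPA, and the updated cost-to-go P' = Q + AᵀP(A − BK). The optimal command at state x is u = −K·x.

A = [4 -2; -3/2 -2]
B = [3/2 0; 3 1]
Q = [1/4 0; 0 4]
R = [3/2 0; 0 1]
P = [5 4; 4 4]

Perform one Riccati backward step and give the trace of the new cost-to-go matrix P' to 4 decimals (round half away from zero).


15.5959

BᵀP = [19.5000 18.0000; 4.0000 4.0000]
S = R + BᵀPB = [3/2 0; 0 1] + [83.2500 18.0000; 18.0000 4.0000] = [84.7500 18.0000; 18.0000 5.0000]
BᵀPA = [51.0000 -75.0000; 10.0000 -16.0000]
K = S⁻¹·BᵀPA = [0.7519 -0.8722; -0.7068 -0.0602]
A−BK = [2.8722 -0.6917; -3.0489 0.6767]
AᵀP(A−BK) = [9.7218 -2.9173; -2.9173 1.6241]
P' = Q + AᵀP(A−BK) = [9.9718 -2.9173; -2.9173 5.6241]
tr(P') = 15.5959


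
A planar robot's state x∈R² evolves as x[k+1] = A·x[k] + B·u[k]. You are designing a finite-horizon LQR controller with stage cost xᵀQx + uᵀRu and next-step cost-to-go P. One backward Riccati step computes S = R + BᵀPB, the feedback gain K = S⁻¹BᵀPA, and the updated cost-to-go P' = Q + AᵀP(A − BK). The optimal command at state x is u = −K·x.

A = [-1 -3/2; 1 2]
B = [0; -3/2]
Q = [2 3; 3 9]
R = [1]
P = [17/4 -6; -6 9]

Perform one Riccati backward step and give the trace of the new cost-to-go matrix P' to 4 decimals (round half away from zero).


16.8007

BᵀP = [9.0000 -13.5000]
S = R + BᵀPB = [1] + [20.2500] = [21.2500]
BᵀPA = [-22.5000 -40.5000]
K = S⁻¹·BᵀPA = [-1.0588 -1.9059]
A−BK = [-1.0000 -1.5000; -0.5882 -0.8588]
AᵀP(A−BK) = [1.4265 2.4926; 2.4926 4.3743]
P' = Q + AᵀP(A−BK) = [3.4265 5.4926; 5.4926 13.3743]
tr(P') = 16.8007


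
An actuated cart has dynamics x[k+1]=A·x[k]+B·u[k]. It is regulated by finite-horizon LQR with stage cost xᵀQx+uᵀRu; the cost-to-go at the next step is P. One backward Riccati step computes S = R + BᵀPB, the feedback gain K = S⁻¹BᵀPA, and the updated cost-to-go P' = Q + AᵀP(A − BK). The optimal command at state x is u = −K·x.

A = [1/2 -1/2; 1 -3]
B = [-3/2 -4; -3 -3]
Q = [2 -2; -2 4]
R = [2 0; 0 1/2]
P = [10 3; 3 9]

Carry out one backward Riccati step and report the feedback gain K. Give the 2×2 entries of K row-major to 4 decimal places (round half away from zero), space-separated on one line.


BᵀP = [-24.0000 -31.5000; -49.0000 -39.0000]
S = R + BᵀPB = [2 0; 0 1/2] + [130.5000 190.5000; 190.5000 313.0000] = [132.5000 190.5000; 190.5000 313.5000]
BᵀPA = [-43.5000 106.5000; -63.5000 141.5000]
K = S⁻¹·BᵀPA = [-0.2935 1.2255; -0.0242 -0.2933]
A−BK = [-0.0371 0.1650; 0.0469 -0.2035]
AᵀP(A−BK) = [0.1957 -0.8170; -0.8170 3.4900]
P' = Q + AᵀP(A−BK) = [2.1957 -2.8170; -2.8170 7.4900]
tr(P') = 9.6857

-0.2935 1.2255 -0.0242 -0.2933


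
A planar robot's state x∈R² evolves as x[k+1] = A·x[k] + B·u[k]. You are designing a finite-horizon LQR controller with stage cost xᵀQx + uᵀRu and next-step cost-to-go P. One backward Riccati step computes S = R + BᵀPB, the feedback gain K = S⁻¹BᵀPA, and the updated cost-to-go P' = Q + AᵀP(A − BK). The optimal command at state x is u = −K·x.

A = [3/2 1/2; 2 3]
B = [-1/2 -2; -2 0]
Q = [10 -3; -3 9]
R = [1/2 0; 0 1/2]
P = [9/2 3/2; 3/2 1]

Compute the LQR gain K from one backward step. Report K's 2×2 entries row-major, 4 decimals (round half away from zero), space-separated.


BᵀP = [-5.2500 -2.7500; -9.0000 -3.0000]
S = R + BᵀPB = [1/2 0; 0 1/2] + [8.1250 10.5000; 10.5000 18.0000] = [8.6250 10.5000; 10.5000 18.5000]
BᵀPA = [-13.3750 -10.8750; -19.5000 -13.5000]
K = S⁻¹·BᵀPA = [-0.8657 -1.2053; -0.5627 -0.0456]
A−BK = [-0.0583 -0.1939; 0.2687 0.5894]
AᵀP(A−BK) = [0.5735 0.6141; 0.6141 0.9011]
P' = Q + AᵀP(A−BK) = [10.5735 -2.3859; -2.3859 9.9011]
tr(P') = 20.4747

-0.8657 -1.2053 -0.5627 -0.0456


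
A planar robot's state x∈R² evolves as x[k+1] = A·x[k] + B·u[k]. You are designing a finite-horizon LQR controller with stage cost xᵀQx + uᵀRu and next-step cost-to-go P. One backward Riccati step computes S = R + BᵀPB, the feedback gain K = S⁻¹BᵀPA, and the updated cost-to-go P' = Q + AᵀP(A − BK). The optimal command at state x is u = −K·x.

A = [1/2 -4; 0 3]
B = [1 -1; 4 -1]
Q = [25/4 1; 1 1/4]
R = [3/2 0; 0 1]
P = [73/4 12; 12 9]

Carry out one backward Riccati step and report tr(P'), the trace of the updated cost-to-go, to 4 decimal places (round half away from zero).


BᵀP = [66.2500 48.0000; -30.2500 -21.0000]
S = R + BᵀPB = [3/2 0; 0 1] + [258.2500 -114.2500; -114.2500 51.2500] = [259.7500 -114.2500; -114.2500 52.2500]
BᵀPA = [33.1250 -121.0000; -15.1250 58.0000]
K = S⁻¹·BᵀPA = [0.0053 0.5864; -0.2779 2.3922]
A−BK = [0.2168 -2.1942; -0.2991 3.0467]
AᵀP(A−BK) = [0.1839 -1.7414; -1.7414 17.2028]
P' = Q + AᵀP(A−BK) = [6.4339 -0.7414; -0.7414 17.4528]
tr(P') = 23.8868

23.8868


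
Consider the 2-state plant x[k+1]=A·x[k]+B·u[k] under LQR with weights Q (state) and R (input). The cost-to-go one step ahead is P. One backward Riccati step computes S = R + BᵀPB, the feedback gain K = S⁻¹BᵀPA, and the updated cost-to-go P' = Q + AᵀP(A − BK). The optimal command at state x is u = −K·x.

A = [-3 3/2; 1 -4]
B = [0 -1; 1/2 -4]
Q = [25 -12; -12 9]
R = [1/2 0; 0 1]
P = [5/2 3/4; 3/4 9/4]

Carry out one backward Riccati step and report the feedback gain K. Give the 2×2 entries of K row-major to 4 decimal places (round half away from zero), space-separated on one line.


BᵀP = [0.3750 1.1250; -5.5000 -9.7500]
S = R + BᵀPB = [1/2 0; 0 1] + [0.5625 -4.8750; -4.8750 44.5000] = [1.0625 -4.8750; -4.8750 45.5000]
BᵀPA = [0.0000 -3.9375; 6.7500 30.7500]
K = S⁻¹·BᵀPA = [1.3388 -1.1901; 0.2918 0.5483]
A−BK = [-2.7082 2.0483; 1.4978 -1.2117]
AᵀP(A−BK) = [18.2804 -13.8261; -13.8261 11.0784]
P' = Q + AᵀP(A−BK) = [43.2804 -25.8261; -25.8261 20.0784]
tr(P') = 63.3587

1.3388 -1.1901 0.2918 0.5483


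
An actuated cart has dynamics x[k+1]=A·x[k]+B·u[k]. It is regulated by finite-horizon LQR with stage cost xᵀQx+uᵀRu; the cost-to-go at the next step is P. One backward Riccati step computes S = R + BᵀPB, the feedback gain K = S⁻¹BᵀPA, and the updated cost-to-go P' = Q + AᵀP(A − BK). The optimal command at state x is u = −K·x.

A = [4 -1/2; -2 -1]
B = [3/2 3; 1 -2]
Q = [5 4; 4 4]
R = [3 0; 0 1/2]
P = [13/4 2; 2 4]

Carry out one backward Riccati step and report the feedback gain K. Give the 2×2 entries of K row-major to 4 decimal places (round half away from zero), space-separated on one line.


BᵀP = [6.8750 7.0000; 5.7500 -2.0000]
S = R + BᵀPB = [3 0; 0 1/2] + [17.3125 6.6250; 6.6250 21.2500] = [20.3125 6.6250; 6.6250 21.7500]
BᵀPA = [13.5000 -10.4375; 27.0000 -0.8750]
K = S⁻¹·BᵀPA = [0.2884 -0.5560; 1.1535 0.1291]
A−BK = [0.1068 -0.0534; 0.0187 -0.1858]
AᵀP(A−BK) = [0.9613 -0.4806; -0.4806 1.1227]
P' = Q + AᵀP(A−BK) = [5.9613 3.5194; 3.5194 5.1227]
tr(P') = 11.0840

0.2884 -0.5560 1.1535 0.1291


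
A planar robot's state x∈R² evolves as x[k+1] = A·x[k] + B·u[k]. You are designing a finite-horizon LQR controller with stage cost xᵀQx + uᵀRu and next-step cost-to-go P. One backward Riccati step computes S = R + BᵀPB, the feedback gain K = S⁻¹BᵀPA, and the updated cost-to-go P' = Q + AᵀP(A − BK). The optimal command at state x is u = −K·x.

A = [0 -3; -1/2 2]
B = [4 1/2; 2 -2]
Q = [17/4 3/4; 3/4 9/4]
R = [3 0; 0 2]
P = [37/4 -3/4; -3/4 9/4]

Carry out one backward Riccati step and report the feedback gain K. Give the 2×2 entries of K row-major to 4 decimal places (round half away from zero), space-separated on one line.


BᵀP = [35.5000 1.5000; 6.1250 -4.8750]
S = R + BᵀPB = [3 0; 0 2] + [145.0000 14.7500; 14.7500 12.8125] = [148.0000 14.7500; 14.7500 14.8125]
BᵀPA = [-0.7500 -103.5000; 2.4375 -28.1250]
K = S⁻¹·BᵀPA = [-0.0238 -0.5663; 0.1883 -1.3348]
A−BK = [0.0012 -0.0674; -0.0758 0.4629]
AᵀP(A−BK) = [0.0857 -0.5461; -0.5461 5.0966]
P' = Q + AᵀP(A−BK) = [4.3357 0.2039; 0.2039 7.3466]
tr(P') = 11.6823

-0.0238 -0.5663 0.1883 -1.3348


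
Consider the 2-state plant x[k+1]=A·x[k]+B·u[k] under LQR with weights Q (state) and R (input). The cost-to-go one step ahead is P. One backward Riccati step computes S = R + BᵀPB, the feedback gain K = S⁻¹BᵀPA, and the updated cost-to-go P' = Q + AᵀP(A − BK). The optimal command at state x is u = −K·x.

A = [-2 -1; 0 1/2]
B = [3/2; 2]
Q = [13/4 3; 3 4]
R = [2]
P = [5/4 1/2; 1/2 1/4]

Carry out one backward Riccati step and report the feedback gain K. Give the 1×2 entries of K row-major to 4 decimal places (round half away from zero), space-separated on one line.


-0.6525 -0.2553

BᵀP = [2.8750 1.2500]
S = R + BᵀPB = [2] + [6.8125] = [8.8125]
BᵀPA = [-5.7500 -2.2500]
K = S⁻¹·BᵀPA = [-0.6525 -0.2553]
A−BK = [-1.0213 -0.6170; 1.3050 1.0106]
AᵀP(A−BK) = [1.2482 0.5319; 0.5319 0.2380]
P' = Q + AᵀP(A−BK) = [4.4982 3.5319; 3.5319 4.2380]
tr(P') = 8.7363


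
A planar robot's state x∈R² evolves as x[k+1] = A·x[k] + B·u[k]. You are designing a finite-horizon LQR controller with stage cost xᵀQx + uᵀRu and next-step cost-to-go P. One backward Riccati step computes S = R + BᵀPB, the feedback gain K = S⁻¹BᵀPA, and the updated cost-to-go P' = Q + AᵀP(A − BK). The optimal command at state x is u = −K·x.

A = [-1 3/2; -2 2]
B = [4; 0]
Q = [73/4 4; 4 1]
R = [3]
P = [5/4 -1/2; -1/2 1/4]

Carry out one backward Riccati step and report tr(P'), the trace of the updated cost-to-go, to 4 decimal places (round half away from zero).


BᵀP = [5.0000 -2.0000]
S = R + BᵀPB = [3] + [20.0000] = [23.0000]
BᵀPA = [-1.0000 3.5000]
K = S⁻¹·BᵀPA = [-0.0435 0.1522]
A−BK = [-0.8261 0.8913; -2.0000 2.0000]
AᵀP(A−BK) = [0.2065 -0.2228; -0.2228 0.2799]
P' = Q + AᵀP(A−BK) = [18.4565 3.7772; 3.7772 1.2799]
tr(P') = 19.7364

19.7364


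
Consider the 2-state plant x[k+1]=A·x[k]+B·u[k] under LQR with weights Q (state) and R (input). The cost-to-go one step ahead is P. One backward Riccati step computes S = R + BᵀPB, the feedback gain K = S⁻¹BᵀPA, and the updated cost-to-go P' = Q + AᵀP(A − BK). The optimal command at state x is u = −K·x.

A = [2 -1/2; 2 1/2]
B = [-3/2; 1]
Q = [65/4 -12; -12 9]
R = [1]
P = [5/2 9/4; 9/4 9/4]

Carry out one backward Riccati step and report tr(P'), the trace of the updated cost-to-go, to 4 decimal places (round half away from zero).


BᵀP = [-1.5000 -1.1250]
S = R + BᵀPB = [1] + [1.1250] = [2.1250]
BᵀPA = [-5.2500 0.1875]
K = S⁻¹·BᵀPA = [-2.4706 0.0882]
A−BK = [-1.7059 -0.3676; 4.4706 0.4118]
AᵀP(A−BK) = [24.0294 0.2132; 0.2132 0.0460]
P' = Q + AᵀP(A−BK) = [40.2794 -11.7868; -11.7868 9.0460]
tr(P') = 49.3254

49.3254


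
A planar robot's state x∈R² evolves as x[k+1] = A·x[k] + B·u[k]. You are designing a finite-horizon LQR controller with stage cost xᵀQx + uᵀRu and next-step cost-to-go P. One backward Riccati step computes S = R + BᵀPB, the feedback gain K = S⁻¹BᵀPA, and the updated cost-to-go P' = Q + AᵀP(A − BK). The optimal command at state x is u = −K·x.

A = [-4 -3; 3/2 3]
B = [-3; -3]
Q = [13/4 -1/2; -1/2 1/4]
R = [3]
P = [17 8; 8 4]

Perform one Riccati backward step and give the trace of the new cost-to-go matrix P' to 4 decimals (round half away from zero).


BᵀP = [-75.0000 -36.0000]
S = R + BᵀPB = [3] + [333.0000] = [336.0000]
BᵀPA = [246.0000 117.0000]
K = S⁻¹·BᵀPA = [0.7321 0.3482]
A−BK = [-1.8036 -1.9554; 3.6964 4.0446]
AᵀP(A−BK) = [4.8929 4.3393; 4.3393 4.2589]
P' = Q + AᵀP(A−BK) = [8.1429 3.8393; 3.8393 4.5089]
tr(P') = 12.6518

12.6518


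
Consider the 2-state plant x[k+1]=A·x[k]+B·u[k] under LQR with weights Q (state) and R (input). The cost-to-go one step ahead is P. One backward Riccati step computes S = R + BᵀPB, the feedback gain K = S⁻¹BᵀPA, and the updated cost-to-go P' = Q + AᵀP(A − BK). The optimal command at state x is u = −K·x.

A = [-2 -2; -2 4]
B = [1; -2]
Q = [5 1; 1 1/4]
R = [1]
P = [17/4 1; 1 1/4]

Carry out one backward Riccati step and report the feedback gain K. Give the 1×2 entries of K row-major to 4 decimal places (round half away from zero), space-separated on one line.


BᵀP = [2.2500 0.5000]
S = R + BᵀPB = [1] + [1.2500] = [2.2500]
BᵀPA = [-5.5000 -2.5000]
K = S⁻¹·BᵀPA = [-2.4444 -1.1111]
A−BK = [0.4444 -0.8889; -6.8889 1.7778]
AᵀP(A−BK) = [12.5556 4.8889; 4.8889 2.2222]
P' = Q + AᵀP(A−BK) = [17.5556 5.8889; 5.8889 2.4722]
tr(P') = 20.0278

-2.4444 -1.1111


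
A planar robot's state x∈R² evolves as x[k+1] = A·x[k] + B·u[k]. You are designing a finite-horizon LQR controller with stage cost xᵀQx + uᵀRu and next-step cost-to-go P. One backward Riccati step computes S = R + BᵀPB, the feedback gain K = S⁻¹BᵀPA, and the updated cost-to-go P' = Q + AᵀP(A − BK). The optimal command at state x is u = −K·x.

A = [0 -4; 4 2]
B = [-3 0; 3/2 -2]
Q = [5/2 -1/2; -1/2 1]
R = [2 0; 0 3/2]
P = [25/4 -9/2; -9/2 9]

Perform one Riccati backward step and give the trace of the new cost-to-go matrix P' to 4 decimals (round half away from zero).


BᵀP = [-25.5000 27.0000; 9.0000 -18.0000]
S = R + BᵀPB = [2 0; 0 3/2] + [117.0000 -54.0000; -54.0000 36.0000] = [119.0000 -54.0000; -54.0000 37.5000]
BᵀPA = [108.0000 156.0000; -72.0000 -72.0000]
K = S⁻¹·BᵀPA = [0.1048 1.2687; -1.7692 -0.0931]
A−BK = [0.3143 -0.1940; 0.3046 -0.0892]
AᵀP(A−BK) = [5.3075 0.2793; 0.2793 3.3831]
P' = Q + AᵀP(A−BK) = [7.8075 -0.2207; -0.2207 4.3831]
tr(P') = 12.1906

12.1906


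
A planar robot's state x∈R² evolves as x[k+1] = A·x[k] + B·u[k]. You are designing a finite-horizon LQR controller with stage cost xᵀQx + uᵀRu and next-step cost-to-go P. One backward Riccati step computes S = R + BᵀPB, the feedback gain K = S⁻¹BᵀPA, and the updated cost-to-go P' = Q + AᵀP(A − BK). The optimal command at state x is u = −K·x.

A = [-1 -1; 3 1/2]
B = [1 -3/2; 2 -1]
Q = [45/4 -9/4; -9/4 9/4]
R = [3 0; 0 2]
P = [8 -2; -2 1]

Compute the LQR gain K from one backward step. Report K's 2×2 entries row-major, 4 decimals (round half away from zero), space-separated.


BᵀP = [4.0000 0.0000; -10.0000 2.0000]
S = R + BᵀPB = [3 0; 0 2] + [4.0000 -6.0000; -6.0000 13.0000] = [7.0000 -6.0000; -6.0000 15.0000]
BᵀPA = [-4.0000 -4.0000; 16.0000 11.0000]
K = S⁻¹·BᵀPA = [0.5217 0.0870; 1.2754 0.7681]
A−BK = [0.3913 0.0652; 3.2319 1.0942]
AᵀP(A−BK) = [10.6812 4.5580; 4.5580 2.1486]
P' = Q + AᵀP(A−BK) = [21.9312 2.3080; 2.3080 4.3986]
tr(P') = 26.3297

0.5217 0.0870 1.2754 0.7681


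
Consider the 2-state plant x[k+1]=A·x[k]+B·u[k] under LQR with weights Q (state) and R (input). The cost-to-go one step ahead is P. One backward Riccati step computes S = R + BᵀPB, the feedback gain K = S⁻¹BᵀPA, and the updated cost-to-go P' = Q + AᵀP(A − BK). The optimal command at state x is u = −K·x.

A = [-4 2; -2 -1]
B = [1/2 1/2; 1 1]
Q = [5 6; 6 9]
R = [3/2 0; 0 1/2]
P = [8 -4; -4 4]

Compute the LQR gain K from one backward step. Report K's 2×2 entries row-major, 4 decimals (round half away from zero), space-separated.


BᵀP = [0.0000 2.0000; 0.0000 2.0000]
S = R + BᵀPB = [3/2 0; 0 1/2] + [2.0000 2.0000; 2.0000 2.0000] = [3.5000 2.0000; 2.0000 2.5000]
BᵀPA = [-4.0000 -2.0000; -4.0000 -2.0000]
K = S⁻¹·BᵀPA = [-0.4211 -0.2105; -1.2632 -0.6316]
A−BK = [-3.1579 2.4211; -0.3158 -0.1579]
AᵀP(A−BK) = [73.2632 -59.3684; -59.3684 50.3158]
P' = Q + AᵀP(A−BK) = [78.2632 -53.3684; -53.3684 59.3158]
tr(P') = 137.5789

-0.4211 -0.2105 -1.2632 -0.6316


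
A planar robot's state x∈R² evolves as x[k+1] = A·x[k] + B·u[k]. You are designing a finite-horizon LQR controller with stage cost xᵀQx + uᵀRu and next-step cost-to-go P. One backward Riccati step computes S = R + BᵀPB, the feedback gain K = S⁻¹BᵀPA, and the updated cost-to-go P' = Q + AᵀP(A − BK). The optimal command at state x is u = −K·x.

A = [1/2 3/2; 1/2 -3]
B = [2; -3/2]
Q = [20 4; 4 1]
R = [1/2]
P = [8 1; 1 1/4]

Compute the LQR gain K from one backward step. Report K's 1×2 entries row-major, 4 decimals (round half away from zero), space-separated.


0.2979 0.6236

BᵀP = [14.5000 1.6250]
S = R + BᵀPB = [1/2] + [26.5625] = [27.0625]
BᵀPA = [8.0625 16.8750]
K = S⁻¹·BᵀPA = [0.2979 0.6236]
A−BK = [-0.0958 0.2529; 0.9469 -2.0647]
AᵀP(A−BK) = [0.1605 -0.1524; -0.1524 0.7275]
P' = Q + AᵀP(A−BK) = [20.1605 3.8476; 3.8476 1.7275]
tr(P') = 21.8880


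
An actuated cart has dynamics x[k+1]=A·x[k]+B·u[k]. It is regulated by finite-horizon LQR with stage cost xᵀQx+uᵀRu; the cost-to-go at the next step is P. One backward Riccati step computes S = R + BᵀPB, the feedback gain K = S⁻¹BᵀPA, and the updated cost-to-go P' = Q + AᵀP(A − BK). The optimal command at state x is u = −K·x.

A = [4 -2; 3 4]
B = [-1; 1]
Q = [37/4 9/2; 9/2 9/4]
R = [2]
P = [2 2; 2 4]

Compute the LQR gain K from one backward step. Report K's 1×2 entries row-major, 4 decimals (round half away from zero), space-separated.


BᵀP = [0.0000 2.0000]
S = R + BᵀPB = [2] + [2.0000] = [4.0000]
BᵀPA = [6.0000 8.0000]
K = S⁻¹·BᵀPA = [1.5000 2.0000]
A−BK = [5.5000 0.0000; 1.5000 2.0000]
AᵀP(A−BK) = [107.0000 40.0000; 40.0000 24.0000]
P' = Q + AᵀP(A−BK) = [116.2500 44.5000; 44.5000 26.2500]
tr(P') = 142.5000

1.5000 2.0000


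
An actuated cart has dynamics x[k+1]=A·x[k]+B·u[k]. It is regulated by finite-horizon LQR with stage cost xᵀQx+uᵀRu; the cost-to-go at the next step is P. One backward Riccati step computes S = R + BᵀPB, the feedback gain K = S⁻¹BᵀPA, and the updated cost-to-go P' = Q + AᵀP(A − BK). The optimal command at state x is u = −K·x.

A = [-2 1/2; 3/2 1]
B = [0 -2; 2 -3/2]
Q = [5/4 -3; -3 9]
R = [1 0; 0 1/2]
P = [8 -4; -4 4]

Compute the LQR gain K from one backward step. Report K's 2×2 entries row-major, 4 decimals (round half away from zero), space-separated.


BᵀP = [-8.0000 8.0000; -10.0000 2.0000]
S = R + BᵀPB = [1 0; 0 1/2] + [16.0000 4.0000; 4.0000 17.0000] = [17.0000 4.0000; 4.0000 17.5000]
BᵀPA = [28.0000 4.0000; 23.0000 -3.0000]
K = S⁻¹·BᵀPA = [1.4139 0.2913; 0.9911 -0.2380]
A−BK = [-0.0178 0.0240; 0.1590 0.0604]
AᵀP(A−BK) = [2.6163 0.3179; 0.3179 0.1208]
P' = Q + AᵀP(A−BK) = [3.8663 -2.6821; -2.6821 9.1208]
tr(P') = 12.9871

1.4139 0.2913 0.9911 -0.2380


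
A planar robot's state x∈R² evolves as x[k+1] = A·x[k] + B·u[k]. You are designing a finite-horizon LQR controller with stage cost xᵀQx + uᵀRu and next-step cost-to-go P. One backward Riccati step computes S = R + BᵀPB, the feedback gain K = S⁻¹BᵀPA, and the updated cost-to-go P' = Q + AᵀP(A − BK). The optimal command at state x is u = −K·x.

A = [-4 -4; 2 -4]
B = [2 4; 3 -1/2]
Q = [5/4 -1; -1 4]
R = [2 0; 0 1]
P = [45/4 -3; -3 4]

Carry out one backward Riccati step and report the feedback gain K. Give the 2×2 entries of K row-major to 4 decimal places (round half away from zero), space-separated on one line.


0.4244 -1.3046 -1.2147 -0.3271

BᵀP = [13.5000 6.0000; 46.5000 -14.0000]
S = R + BᵀPB = [2 0; 0 1] + [45.0000 51.0000; 51.0000 193.0000] = [47.0000 51.0000; 51.0000 194.0000]
BᵀPA = [-42.0000 -78.0000; -214.0000 -130.0000]
K = S⁻¹·BᵀPA = [0.4244 -1.3046; -1.2147 -0.3271]
A−BK = [0.0098 -0.0822; 0.1194 -0.2498]
AᵀP(A−BK) = [1.8868 -0.8016; -0.8016 3.7134]
P' = Q + AᵀP(A−BK) = [3.1368 -1.8016; -1.8016 7.7134]
tr(P') = 10.8501


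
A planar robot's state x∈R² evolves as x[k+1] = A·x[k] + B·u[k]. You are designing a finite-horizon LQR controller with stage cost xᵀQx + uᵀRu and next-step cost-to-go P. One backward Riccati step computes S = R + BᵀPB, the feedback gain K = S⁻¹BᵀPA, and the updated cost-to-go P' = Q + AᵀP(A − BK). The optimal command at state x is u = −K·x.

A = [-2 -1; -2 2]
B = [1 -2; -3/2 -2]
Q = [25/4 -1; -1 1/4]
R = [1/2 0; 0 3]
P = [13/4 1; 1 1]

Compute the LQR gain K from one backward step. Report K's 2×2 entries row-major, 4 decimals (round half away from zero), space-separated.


BᵀP = [1.7500 -0.5000; -8.5000 -4.0000]
S = R + BᵀPB = [1/2 0; 0 3] + [2.5000 -2.5000; -2.5000 25.0000] = [3.0000 -2.5000; -2.5000 28.0000]
BᵀPA = [-2.5000 -2.7500; 25.0000 0.5000]
K = S⁻¹·BᵀPA = [-0.0965 -0.9743; 0.8842 -0.0691]
A−BK = [-0.1350 -0.1640; -0.3762 0.4003]
AᵀP(A−BK) = [2.6527 -0.2074; -0.2074 0.6053]
P' = Q + AᵀP(A−BK) = [8.9027 -1.2074; -1.2074 0.8553]
tr(P') = 9.7580

-0.0965 -0.9743 0.8842 -0.0691


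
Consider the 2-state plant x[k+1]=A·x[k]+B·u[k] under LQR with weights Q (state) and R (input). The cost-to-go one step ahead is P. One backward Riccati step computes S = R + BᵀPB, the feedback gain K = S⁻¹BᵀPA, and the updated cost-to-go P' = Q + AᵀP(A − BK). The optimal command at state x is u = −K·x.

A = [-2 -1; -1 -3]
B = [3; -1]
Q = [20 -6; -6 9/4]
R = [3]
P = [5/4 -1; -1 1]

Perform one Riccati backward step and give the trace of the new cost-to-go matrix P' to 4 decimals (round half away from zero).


BᵀP = [4.7500 -4.0000]
S = R + BᵀPB = [3] + [18.2500] = [21.2500]
BᵀPA = [-5.5000 7.2500]
K = S⁻¹·BᵀPA = [-0.2588 0.3412]
A−BK = [-1.2235 -2.0235; -1.2588 -2.6588]
AᵀP(A−BK) = [0.5765 0.3765; 0.3765 1.7765]
P' = Q + AᵀP(A−BK) = [20.5765 -5.6235; -5.6235 4.0265]
tr(P') = 24.6029

24.6029


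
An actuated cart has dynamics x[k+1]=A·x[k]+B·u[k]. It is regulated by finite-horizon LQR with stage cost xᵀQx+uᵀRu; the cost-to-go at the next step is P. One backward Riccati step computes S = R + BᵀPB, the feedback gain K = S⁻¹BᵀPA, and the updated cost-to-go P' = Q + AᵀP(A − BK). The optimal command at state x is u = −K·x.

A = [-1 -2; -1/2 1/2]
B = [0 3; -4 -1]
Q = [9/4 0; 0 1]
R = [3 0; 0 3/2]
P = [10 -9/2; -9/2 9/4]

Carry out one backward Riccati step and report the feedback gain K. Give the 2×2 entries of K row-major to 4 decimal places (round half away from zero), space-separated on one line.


0.0638 -0.0638 -0.2538 -0.6033

BᵀP = [18.0000 -9.0000; 34.5000 -15.7500]
S = R + BᵀPB = [3 0; 0 3/2] + [36.0000 63.0000; 63.0000 119.2500] = [39.0000 63.0000; 63.0000 120.7500]
BᵀPA = [-13.5000 -40.5000; -26.6250 -76.8750]
K = S⁻¹·BᵀPA = [0.0638 -0.0638; -0.2538 -0.6033]
A−BK = [-0.2386 -0.1900; -0.4985 -0.3587]
AᵀP(A−BK) = [0.1668 0.2618; 0.2618 0.5954]
P' = Q + AᵀP(A−BK) = [2.4168 0.2618; 0.2618 1.5954]
tr(P') = 4.0122


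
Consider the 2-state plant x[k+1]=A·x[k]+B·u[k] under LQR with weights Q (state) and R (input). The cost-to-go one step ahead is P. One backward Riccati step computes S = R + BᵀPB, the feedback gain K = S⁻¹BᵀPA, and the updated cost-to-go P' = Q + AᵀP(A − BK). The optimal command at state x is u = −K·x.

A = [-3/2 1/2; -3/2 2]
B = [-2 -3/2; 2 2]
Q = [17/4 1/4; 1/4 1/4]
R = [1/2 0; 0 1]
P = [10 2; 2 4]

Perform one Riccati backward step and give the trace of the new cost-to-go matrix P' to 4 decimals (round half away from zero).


BᵀP = [-16.0000 4.0000; -11.0000 5.0000]
S = R + BᵀPB = [1/2 0; 0 1] + [40.0000 32.0000; 32.0000 26.5000] = [40.5000 32.0000; 32.0000 27.5000]
BᵀPA = [18.0000 0.0000; 9.0000 4.5000]
K = S⁻¹·BᵀPA = [2.3064 -1.6045; -2.3565 2.0306]
A−BK = [-0.4220 0.3370; -1.3997 1.1476]
AᵀP(A−BK) = [20.1936 -16.3955; -16.3955 13.3621]
P' = Q + AᵀP(A−BK) = [24.4436 -16.1455; -16.1455 13.6121]
tr(P') = 38.0557

38.0557


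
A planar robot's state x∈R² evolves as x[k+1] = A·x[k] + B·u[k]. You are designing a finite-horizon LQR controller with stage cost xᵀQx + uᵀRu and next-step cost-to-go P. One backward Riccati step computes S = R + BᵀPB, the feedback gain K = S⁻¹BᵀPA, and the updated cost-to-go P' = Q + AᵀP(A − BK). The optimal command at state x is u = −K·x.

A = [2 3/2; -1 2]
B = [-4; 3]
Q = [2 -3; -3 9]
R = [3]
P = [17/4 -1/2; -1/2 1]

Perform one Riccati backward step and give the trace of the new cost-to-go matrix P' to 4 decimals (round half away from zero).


18.9640

BᵀP = [-18.5000 5.0000]
S = R + BᵀPB = [3] + [89.0000] = [92.0000]
BᵀPA = [-42.0000 -17.7500]
K = S⁻¹·BᵀPA = [-0.4565 -0.1929]
A−BK = [0.1739 0.7283; 0.3696 2.5788]
AᵀP(A−BK) = [0.8261 1.3967; 1.3967 7.1379]
P' = Q + AᵀP(A−BK) = [2.8261 -1.6033; -1.6033 16.1379]
tr(P') = 18.9640


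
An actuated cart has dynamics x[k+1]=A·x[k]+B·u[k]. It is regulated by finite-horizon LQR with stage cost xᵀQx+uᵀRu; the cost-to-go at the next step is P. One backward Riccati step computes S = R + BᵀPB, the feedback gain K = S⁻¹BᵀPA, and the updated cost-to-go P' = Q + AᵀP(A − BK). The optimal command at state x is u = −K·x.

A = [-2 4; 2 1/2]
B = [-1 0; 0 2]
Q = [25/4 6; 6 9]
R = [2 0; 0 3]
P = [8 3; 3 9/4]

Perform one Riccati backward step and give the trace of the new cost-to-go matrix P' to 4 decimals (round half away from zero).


BᵀP = [-8.0000 -3.0000; 6.0000 4.5000]
S = R + BᵀPB = [2 0; 0 3] + [8.0000 -6.0000; -6.0000 9.0000] = [10.0000 -6.0000; -6.0000 12.0000]
BᵀPA = [10.0000 -33.5000; -3.0000 26.2500]
K = S⁻¹·BᵀPA = [1.2143 -2.9107; 0.3571 0.7321]
A−BK = [-0.7857 1.0893; 1.2857 -0.9643]
AᵀP(A−BK) = [5.9286 -9.4464; -9.4464 23.8348]
P' = Q + AᵀP(A−BK) = [12.1786 -3.4464; -3.4464 32.8348]
tr(P') = 45.0134

45.0134


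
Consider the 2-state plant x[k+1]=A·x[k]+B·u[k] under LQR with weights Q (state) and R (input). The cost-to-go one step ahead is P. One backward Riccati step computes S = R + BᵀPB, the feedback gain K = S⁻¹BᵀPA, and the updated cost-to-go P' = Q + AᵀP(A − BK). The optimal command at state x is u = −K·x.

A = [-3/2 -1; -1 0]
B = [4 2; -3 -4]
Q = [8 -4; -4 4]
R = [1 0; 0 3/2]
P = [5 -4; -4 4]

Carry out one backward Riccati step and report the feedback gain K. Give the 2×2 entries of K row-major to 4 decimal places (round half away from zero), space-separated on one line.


-0.4035 -0.2398 0.3746 0.1084

BᵀP = [32.0000 -28.0000; 26.0000 -24.0000]
S = R + BᵀPB = [1 0; 0 3/2] + [212.0000 176.0000; 176.0000 148.0000] = [213.0000 176.0000; 176.0000 149.5000]
BᵀPA = [-20.0000 -32.0000; -15.0000 -26.0000]
K = S⁻¹·BᵀPA = [-0.4035 -0.2398; 0.3746 0.1084]
A−BK = [-0.6354 -0.2576; -0.7118 -0.2859]
AᵀP(A−BK) = [0.8004 0.3300; 0.3300 0.1447]
P' = Q + AᵀP(A−BK) = [8.8004 -3.6700; -3.6700 4.1447]
tr(P') = 12.9451


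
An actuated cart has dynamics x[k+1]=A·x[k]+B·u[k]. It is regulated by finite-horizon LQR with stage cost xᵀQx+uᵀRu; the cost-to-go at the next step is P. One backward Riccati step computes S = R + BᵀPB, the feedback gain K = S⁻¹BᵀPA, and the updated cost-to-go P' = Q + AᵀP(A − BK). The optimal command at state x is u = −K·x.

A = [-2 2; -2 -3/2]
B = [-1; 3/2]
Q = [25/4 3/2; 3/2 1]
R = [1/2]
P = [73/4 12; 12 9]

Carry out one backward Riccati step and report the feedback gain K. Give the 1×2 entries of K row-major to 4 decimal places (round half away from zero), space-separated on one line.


-0.8333 -0.9167

BᵀP = [-0.2500 1.5000]
S = R + BᵀPB = [1/2] + [2.5000] = [3.0000]
BᵀPA = [-2.5000 -2.7500]
K = S⁻¹·BᵀPA = [-0.8333 -0.9167]
A−BK = [-2.8333 1.0833; -0.7500 -0.1250]
AᵀP(A−BK) = [202.9167 -60.2917; -60.2917 18.7292]
P' = Q + AᵀP(A−BK) = [209.1667 -58.7917; -58.7917 19.7292]
tr(P') = 228.8958


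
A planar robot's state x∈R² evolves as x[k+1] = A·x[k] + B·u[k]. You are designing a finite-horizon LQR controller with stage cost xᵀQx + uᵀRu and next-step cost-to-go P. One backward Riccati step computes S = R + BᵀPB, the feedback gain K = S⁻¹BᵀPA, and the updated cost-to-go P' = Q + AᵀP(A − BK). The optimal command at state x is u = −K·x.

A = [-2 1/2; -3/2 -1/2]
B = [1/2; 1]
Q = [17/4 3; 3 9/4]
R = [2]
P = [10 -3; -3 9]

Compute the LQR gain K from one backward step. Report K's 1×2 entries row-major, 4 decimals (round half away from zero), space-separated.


-1.4524 -0.2619

BᵀP = [2.0000 7.5000]
S = R + BᵀPB = [2] + [8.5000] = [10.5000]
BᵀPA = [-15.2500 -2.7500]
K = S⁻¹·BᵀPA = [-1.4524 -0.2619]
A−BK = [-1.2738 0.6310; -0.0476 -0.2381]
AᵀP(A−BK) = [20.1012 -7.9940; -7.9940 5.5298]
P' = Q + AᵀP(A−BK) = [24.3512 -4.9940; -4.9940 7.7798]
tr(P') = 32.1310


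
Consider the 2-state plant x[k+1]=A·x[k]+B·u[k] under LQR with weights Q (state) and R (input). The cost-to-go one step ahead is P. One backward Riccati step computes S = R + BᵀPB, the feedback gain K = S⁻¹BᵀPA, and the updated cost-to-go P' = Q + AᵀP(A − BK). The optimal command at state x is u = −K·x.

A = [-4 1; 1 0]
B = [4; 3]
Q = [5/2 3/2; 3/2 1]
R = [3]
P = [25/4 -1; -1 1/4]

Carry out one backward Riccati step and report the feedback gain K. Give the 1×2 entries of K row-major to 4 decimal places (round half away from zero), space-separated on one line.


BᵀP = [22.0000 -3.2500]
S = R + BᵀPB = [3] + [78.2500] = [81.2500]
BᵀPA = [-91.2500 22.0000]
K = S⁻¹·BᵀPA = [-1.1231 0.2708]
A−BK = [0.4923 -0.0831; 4.3692 -0.8123]
AᵀP(A−BK) = [5.7692 -1.2923; -1.2923 0.2931]
P' = Q + AᵀP(A−BK) = [8.2692 0.2077; 0.2077 1.2931]
tr(P') = 9.5623

-1.1231 0.2708


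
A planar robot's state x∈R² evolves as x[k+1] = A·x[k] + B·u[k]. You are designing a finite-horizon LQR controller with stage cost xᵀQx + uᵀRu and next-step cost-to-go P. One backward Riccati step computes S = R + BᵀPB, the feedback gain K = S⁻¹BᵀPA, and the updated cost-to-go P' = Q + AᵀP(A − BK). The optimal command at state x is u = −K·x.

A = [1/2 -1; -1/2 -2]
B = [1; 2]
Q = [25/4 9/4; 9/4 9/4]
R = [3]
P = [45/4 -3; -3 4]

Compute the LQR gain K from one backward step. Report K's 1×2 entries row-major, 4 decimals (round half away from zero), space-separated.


0.0068 -0.8356

BᵀP = [5.2500 5.0000]
S = R + BᵀPB = [3] + [15.2500] = [18.2500]
BᵀPA = [0.1250 -15.2500]
K = S⁻¹·BᵀPA = [0.0068 -0.8356]
A−BK = [0.4932 -0.1644; -0.5137 -0.3288]
AᵀP(A−BK) = [5.3116 -0.0205; -0.0205 2.5068]
P' = Q + AᵀP(A−BK) = [11.5616 2.2295; 2.2295 4.7568]
tr(P') = 16.3185


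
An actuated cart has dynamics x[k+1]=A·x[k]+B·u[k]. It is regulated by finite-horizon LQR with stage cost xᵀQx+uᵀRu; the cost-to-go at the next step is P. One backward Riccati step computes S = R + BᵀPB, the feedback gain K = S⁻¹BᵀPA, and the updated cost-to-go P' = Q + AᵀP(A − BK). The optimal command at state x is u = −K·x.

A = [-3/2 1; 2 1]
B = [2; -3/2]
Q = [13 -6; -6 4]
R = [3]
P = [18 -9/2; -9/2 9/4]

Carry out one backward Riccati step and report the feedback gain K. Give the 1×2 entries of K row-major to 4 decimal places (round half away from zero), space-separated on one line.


-0.8301 0.2837

BᵀP = [42.7500 -12.3750]
S = R + BᵀPB = [3] + [104.0625] = [107.0625]
BᵀPA = [-88.8750 30.3750]
K = S⁻¹·BᵀPA = [-0.8301 0.2837]
A−BK = [0.1602 0.4326; 0.7548 1.4256]
AᵀP(A−BK) = [2.7229 0.4650; 0.4650 2.6322]
P' = Q + AᵀP(A−BK) = [15.7229 -5.5350; -5.5350 6.6322]
tr(P') = 22.3551


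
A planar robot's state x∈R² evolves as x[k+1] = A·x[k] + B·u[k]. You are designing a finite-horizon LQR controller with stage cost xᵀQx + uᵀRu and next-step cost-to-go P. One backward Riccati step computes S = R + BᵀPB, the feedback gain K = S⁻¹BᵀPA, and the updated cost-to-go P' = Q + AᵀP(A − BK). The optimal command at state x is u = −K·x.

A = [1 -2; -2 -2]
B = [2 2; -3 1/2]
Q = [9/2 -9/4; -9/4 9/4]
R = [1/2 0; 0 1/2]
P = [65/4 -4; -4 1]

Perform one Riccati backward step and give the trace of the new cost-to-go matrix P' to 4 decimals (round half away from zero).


BᵀP = [44.5000 -11.0000; 30.5000 -7.5000]
S = R + BᵀPB = [1/2 0; 0 1/2] + [122.0000 83.5000; 83.5000 57.2500] = [122.5000 83.5000; 83.5000 57.7500]
BᵀPA = [66.5000 -67.0000; 45.5000 -46.0000]
K = S⁻¹·BᵀPA = [0.4027 -0.2766; 0.2056 -0.3966]
A−BK = [-0.2166 -0.6536; -0.8947 -2.6316]
AᵀP(A−BK) = [0.1147 -0.0606; -0.0606 0.2240]
P' = Q + AᵀP(A−BK) = [4.6147 -2.3106; -2.3106 2.4740]
tr(P') = 7.0887

7.0887


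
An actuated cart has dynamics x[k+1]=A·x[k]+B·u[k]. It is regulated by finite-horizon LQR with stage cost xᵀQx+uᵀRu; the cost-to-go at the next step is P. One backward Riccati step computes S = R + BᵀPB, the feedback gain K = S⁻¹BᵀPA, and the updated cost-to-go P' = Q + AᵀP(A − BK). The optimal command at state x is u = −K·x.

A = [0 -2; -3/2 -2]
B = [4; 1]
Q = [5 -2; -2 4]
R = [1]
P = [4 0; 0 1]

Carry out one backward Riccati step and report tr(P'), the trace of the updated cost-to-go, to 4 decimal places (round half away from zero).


BᵀP = [16.0000 1.0000]
S = R + BᵀPB = [1] + [65.0000] = [66.0000]
BᵀPA = [-1.5000 -34.0000]
K = S⁻¹·BᵀPA = [-0.0227 -0.5152]
A−BK = [0.0909 0.0606; -1.4773 -1.4848]
AᵀP(A−BK) = [2.2159 2.2273; 2.2273 2.4848]
P' = Q + AᵀP(A−BK) = [7.2159 0.2273; 0.2273 6.4848]
tr(P') = 13.7008

13.7008


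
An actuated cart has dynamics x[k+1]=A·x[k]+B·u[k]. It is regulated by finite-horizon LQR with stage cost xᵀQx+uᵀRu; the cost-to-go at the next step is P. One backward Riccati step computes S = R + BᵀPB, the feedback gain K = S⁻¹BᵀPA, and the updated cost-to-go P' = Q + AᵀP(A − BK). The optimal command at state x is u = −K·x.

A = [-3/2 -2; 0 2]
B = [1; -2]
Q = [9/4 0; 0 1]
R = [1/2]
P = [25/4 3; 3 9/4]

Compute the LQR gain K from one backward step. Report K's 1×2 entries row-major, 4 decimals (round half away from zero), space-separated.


-0.1000 -0.9333

BᵀP = [0.2500 -1.5000]
S = R + BᵀPB = [1/2] + [3.2500] = [3.7500]
BᵀPA = [-0.3750 -3.5000]
K = S⁻¹·BᵀPA = [-0.1000 -0.9333]
A−BK = [-1.4000 -1.0667; -0.2000 0.1333]
AᵀP(A−BK) = [14.0250 9.4000; 9.4000 6.7333]
P' = Q + AᵀP(A−BK) = [16.2750 9.4000; 9.4000 7.7333]
tr(P') = 24.0083


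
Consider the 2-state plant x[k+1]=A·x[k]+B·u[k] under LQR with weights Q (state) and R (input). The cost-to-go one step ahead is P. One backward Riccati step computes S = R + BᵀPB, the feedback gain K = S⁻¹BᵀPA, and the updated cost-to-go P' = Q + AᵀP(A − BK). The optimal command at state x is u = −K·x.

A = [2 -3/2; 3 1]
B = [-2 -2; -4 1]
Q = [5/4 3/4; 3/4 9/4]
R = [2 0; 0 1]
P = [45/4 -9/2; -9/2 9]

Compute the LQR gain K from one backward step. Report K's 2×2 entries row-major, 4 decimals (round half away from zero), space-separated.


-0.7856 -0.0508 -0.1937 0.7888

BᵀP = [-4.5000 -27.0000; -27.0000 18.0000]
S = R + BᵀPB = [2 0; 0 1] + [117.0000 -18.0000; -18.0000 72.0000] = [119.0000 -18.0000; -18.0000 73.0000]
BᵀPA = [-90.0000 -20.2500; 0.0000 58.5000]
K = S⁻¹·BᵀPA = [-0.7856 -0.0508; -0.1937 0.7888]
A−BK = [0.0414 -0.0240; 0.0513 0.0078]
AᵀP(A−BK) = [1.2957 -0.0764; -0.0764 0.6362]
P' = Q + AᵀP(A−BK) = [2.5457 0.6736; 0.6736 2.8862]
tr(P') = 5.4319


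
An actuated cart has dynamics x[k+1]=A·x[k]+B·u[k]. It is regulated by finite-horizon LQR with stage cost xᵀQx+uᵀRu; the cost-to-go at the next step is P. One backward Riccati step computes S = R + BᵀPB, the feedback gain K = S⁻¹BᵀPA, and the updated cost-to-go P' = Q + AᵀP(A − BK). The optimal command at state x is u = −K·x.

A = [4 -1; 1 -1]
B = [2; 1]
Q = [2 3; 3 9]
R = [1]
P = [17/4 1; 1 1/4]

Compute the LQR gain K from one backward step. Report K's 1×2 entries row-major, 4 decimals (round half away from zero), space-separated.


BᵀP = [9.5000 2.2500]
S = R + BᵀPB = [1] + [21.2500] = [22.2500]
BᵀPA = [40.2500 -11.7500]
K = S⁻¹·BᵀPA = [1.8090 -0.5281]
A−BK = [0.3820 0.0562; -0.8090 -0.4719]
AᵀP(A−BK) = [3.4382 -0.9944; -0.9944 0.2949]
P' = Q + AᵀP(A−BK) = [5.4382 2.0056; 2.0056 9.2949]
tr(P') = 14.7331

1.8090 -0.5281


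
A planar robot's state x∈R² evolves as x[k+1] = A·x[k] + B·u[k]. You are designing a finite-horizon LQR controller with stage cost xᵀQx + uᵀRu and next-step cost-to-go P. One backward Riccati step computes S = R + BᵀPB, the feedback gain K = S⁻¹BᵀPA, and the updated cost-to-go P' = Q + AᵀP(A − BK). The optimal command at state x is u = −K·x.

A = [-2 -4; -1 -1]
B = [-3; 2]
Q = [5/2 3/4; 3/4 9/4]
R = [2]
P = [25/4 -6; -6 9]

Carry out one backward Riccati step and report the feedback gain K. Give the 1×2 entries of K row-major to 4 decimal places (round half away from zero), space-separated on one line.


0.1534 0.5233

BᵀP = [-30.7500 36.0000]
S = R + BᵀPB = [2] + [164.2500] = [166.2500]
BᵀPA = [25.5000 87.0000]
K = S⁻¹·BᵀPA = [0.1534 0.5233]
A−BK = [-1.5398 -2.4301; -1.3068 -2.0466]
AᵀP(A−BK) = [6.0887 9.6556; 9.6556 15.4722]
P' = Q + AᵀP(A−BK) = [8.5887 10.4056; 10.4056 17.7222]
tr(P') = 26.3109


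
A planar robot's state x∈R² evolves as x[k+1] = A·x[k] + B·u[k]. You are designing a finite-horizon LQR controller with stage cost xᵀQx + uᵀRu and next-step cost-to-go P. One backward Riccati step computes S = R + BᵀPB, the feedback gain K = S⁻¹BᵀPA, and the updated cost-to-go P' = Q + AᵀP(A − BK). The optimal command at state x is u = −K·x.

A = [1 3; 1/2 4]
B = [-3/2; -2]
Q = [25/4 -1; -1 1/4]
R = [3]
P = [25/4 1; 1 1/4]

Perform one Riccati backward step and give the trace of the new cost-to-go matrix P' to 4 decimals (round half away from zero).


17.9521

BᵀP = [-11.3750 -2.0000]
S = R + BᵀPB = [3] + [21.0625] = [24.0625]
BᵀPA = [-12.3750 -42.1250]
K = S⁻¹·BᵀPA = [-0.5143 -1.7506]
A−BK = [0.2286 0.3740; -0.5286 0.4987]
AᵀP(A−BK) = [0.9482 3.0857; 3.0857 10.5039]
P' = Q + AᵀP(A−BK) = [7.1982 2.0857; 2.0857 10.7539]
tr(P') = 17.9521


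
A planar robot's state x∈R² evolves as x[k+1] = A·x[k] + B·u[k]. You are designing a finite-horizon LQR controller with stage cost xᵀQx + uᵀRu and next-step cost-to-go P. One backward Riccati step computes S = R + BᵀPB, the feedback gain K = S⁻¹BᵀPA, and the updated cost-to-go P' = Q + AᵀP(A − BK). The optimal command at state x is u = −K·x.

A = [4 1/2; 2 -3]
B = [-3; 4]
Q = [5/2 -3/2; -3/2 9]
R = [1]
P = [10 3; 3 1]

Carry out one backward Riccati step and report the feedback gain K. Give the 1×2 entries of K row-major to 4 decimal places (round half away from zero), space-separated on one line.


BᵀP = [-18.0000 -5.0000]
S = R + BᵀPB = [1] + [34.0000] = [35.0000]
BᵀPA = [-82.0000 6.0000]
K = S⁻¹·BᵀPA = [-2.3429 0.1714]
A−BK = [-3.0286 1.0143; 11.3714 -3.6857]
AᵀP(A−BK) = [19.8857 -4.9429; -4.9429 1.4714]
P' = Q + AᵀP(A−BK) = [22.3857 -6.4429; -6.4429 10.4714]
tr(P') = 32.8571

-2.3429 0.1714


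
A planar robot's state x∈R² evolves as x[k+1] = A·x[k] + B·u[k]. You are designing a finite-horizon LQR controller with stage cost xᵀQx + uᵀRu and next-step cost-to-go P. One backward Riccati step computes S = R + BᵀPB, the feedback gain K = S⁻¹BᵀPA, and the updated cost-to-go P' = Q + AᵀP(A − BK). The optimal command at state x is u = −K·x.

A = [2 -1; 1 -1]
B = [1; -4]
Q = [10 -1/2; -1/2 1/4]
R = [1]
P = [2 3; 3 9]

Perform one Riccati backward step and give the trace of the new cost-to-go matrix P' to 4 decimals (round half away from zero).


BᵀP = [-10.0000 -33.0000]
S = R + BᵀPB = [1] + [122.0000] = [123.0000]
BᵀPA = [-53.0000 43.0000]
K = S⁻¹·BᵀPA = [-0.4309 0.3496]
A−BK = [2.4309 -1.3496; -0.7236 0.3984]
AᵀP(A−BK) = [6.1626 -3.4715; -3.4715 1.9675]
P' = Q + AᵀP(A−BK) = [16.1626 -3.9715; -3.9715 2.2175]
tr(P') = 18.3801

18.3801
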